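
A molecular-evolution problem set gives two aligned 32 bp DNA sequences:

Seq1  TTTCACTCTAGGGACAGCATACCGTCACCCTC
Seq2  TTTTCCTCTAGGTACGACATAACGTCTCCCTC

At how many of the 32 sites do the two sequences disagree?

7

The sequences differ at positions 4 (C/T), 5 (A/C), 13 (G/T), 16 (A/G), 17 (G/A), 22 (C/A), 27 (A/T).
That gives 7 mismatches out of 32 aligned sites, so the Hamming distance is 7.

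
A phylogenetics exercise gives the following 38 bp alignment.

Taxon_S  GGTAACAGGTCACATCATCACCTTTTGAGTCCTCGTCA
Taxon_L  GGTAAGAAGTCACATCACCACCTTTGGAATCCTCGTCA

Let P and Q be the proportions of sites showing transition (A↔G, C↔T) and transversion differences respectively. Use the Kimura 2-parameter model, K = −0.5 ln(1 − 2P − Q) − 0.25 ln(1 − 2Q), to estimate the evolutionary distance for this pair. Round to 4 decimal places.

0.1460

Mismatches occur at site 6 (C/G, transversion), site 8 (G/A, transition), site 18 (T/C, transition), site 26 (T/G, transversion), site 29 (G/A, transition).
Of the 5 differences, 3 transitions and 2 transversions over 38 sites: P = 3/38 = 0.078947, Q = 2/38 = 0.052632.
d = −0.5·ln(0.789474) − 0.25·ln(0.894736) = −0.5·(-0.236388) − 0.25·(-0.111227) = 0.1460.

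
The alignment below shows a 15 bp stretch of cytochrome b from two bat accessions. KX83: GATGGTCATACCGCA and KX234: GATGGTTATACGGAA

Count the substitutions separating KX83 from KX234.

Mismatches occur at site 7 (C↔T), site 12 (C↔G), site 14 (C↔A).
That gives 3 mismatches out of 15 aligned sites, so the Hamming distance is 3.

3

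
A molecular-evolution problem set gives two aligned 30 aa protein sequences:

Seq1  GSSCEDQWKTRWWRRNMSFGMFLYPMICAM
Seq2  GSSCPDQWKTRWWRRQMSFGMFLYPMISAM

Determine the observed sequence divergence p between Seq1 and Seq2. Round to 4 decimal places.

Mismatches occur at site 5 (E→P), site 16 (N→Q), site 28 (C→S).
There are 3 differences over 30 sites, so p = 3/30 = 0.1000.

0.1000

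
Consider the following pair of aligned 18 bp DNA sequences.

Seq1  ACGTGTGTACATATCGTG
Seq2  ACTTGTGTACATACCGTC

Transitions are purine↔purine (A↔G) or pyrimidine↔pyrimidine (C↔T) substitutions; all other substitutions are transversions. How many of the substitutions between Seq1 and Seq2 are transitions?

1

The sequences differ at positions 3 (G/T, transversion), 14 (T/C, transition), 18 (G/C, transversion).
Of the 3 differences, 1 transition and 2 transversions, so the answer is 1.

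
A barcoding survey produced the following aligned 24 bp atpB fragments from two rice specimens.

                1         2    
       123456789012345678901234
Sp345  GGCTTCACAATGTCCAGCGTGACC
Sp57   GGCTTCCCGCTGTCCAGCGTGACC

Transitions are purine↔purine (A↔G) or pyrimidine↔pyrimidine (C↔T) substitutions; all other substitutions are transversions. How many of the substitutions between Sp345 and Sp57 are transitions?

Differing sites — 7:A/C (Tv); 9:A/G (Ti); 10:A/C (Tv).
Of the 3 differences, 1 transition and 2 transversions, so the answer is 1.

1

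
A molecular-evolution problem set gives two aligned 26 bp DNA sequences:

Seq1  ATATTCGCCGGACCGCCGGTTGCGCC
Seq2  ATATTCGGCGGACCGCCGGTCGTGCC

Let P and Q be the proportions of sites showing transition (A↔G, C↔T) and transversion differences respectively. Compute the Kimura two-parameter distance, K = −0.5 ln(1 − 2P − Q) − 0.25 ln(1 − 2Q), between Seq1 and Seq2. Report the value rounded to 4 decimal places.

0.1268

Differing sites — 8:C/G (Tv); 21:T/C (Ti); 23:C/T (Ti).
Of the 3 differences, 2 transitions and 1 transversion over 26 sites: P = 2/26 = 0.076923, Q = 1/26 = 0.038462.
d = −0.5·ln(0.807692) − 0.25·ln(0.923076) = −0.5·(-0.213574) − 0.25·(-0.080044) = 0.1268.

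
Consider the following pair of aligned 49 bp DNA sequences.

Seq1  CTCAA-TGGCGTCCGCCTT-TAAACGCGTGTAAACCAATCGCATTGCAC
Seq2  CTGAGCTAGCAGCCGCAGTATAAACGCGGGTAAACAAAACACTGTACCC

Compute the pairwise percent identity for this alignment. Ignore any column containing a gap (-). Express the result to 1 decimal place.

68.1%

Excluding the 2 gap columns leaves 47 comparable sites.
Differing sites — 3:C/G; 5:A/G; 8:G/A; 11:G/A; 12:T/G; 17:C/A; 18:T/G; 29:T/G; 36:C/A; 39:T/A; 41:G/A; 43:A/T; 44:T/G; 46:G/A; 48:A/C.
32 of the 47 comparable sites match, so the percent identity is 32/47 × 100 = 68.1%.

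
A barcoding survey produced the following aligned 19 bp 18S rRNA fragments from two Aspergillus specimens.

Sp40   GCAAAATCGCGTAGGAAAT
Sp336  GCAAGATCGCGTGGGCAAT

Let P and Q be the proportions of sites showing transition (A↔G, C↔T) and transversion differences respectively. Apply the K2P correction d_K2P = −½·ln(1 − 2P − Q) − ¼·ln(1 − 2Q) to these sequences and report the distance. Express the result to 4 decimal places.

0.1805

Mismatches occur at site 5 (A→G, transition), site 13 (A→G, transition), site 16 (A→C, transversion).
Of the 3 differences, 2 transitions and 1 transversion over 19 sites: P = 2/19 = 0.105263, Q = 1/19 = 0.052632.
d = −0.5·ln(0.736842) − 0.25·ln(0.894736) = −0.5·(-0.305382) − 0.25·(-0.111227) = 0.1805.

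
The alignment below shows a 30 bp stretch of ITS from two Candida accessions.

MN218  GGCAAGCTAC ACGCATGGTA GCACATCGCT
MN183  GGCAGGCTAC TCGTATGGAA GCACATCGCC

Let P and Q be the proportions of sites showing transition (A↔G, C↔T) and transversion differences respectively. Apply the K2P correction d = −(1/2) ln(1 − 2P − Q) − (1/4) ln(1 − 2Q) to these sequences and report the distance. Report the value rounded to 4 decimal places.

Differing sites — 5:A/G (Ti); 11:A/T (Tv); 14:C/T (Ti); 19:T/A (Tv); 30:T/C (Ti).
Of the 5 differences, 3 transitions and 2 transversions over 30 sites: P = 3/30 = 0.100000, Q = 2/30 = 0.066667.
d = −0.5·ln(0.733333) − 0.25·ln(0.866666) = −0.5·(-0.310155) − 0.25·(-0.143102) = 0.1909.

0.1909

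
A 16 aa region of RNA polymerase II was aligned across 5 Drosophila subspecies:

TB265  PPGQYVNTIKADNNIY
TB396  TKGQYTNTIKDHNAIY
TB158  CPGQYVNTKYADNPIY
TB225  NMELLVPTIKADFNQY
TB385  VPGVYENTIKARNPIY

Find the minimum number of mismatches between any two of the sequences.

4

Pairwise Hamming distances:
  TB265 vs TB396: 6
  TB265 vs TB158: 4
  TB265 vs TB225: 8
  TB265 vs TB385: 5
  TB396 vs TB158: 8
  TB396 vs TB225: 12
  TB396 vs TB385: 7
  TB158 vs TB225: 11
  TB158 vs TB385: 6
  TB225 vs TB385: 11
The smallest is 4, between TB265 and TB158.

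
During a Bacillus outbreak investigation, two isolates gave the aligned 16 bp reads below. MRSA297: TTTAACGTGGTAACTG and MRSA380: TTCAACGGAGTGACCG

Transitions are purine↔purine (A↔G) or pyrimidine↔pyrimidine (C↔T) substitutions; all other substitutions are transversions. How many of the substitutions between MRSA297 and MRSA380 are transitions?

Mismatches occur at site 3 (T→C, transition), site 8 (T→G, transversion), site 9 (G→A, transition), site 12 (A→G, transition), site 15 (T→C, transition).
Of the 5 differences, 4 transitions and 1 transversion, so the answer is 4.

4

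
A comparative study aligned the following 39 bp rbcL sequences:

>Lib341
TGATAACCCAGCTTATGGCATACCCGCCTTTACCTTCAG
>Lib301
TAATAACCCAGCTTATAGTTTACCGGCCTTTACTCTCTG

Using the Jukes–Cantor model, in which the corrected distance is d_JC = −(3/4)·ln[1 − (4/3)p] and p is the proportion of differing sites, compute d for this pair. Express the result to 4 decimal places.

0.2396

Differing sites — 2:G/A; 17:G/A; 19:C/T; 20:A/T; 25:C/G; 34:C/T; 35:T/C; 38:A/T.
p = 8/39 = 0.205128.
d = −0.75 · ln(1 − (4/3)·0.205128) = −0.75 · ln(0.726496) = −0.75 · (-0.319522) = 0.2396.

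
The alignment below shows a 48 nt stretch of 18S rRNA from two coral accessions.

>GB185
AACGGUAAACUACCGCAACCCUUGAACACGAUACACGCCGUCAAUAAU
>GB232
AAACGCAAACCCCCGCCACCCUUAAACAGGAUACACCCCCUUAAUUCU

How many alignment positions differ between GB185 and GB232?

13

The sequences differ at positions 3 (C/A), 4 (G/C), 6 (U/C), 11 (U/C), 12 (A/C), 17 (A/C), 24 (G/A), 29 (C/G), 37 (G/C), 40 (G/C), 42 (C/U), 46 (A/U), 47 (A/C).
That gives 13 mismatches out of 48 aligned sites, so the Hamming distance is 13.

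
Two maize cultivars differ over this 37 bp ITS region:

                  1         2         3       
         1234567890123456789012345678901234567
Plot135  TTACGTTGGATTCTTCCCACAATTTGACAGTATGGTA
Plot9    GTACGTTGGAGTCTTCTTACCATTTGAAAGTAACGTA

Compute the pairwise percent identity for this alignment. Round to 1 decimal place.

Differing sites — 1:T/G; 11:T/G; 17:C/T; 18:C/T; 21:A/C; 28:C/A; 33:T/A; 34:G/C.
29 of the 37 sites match, so the percent identity is 29/37 × 100 = 78.4%.

78.4%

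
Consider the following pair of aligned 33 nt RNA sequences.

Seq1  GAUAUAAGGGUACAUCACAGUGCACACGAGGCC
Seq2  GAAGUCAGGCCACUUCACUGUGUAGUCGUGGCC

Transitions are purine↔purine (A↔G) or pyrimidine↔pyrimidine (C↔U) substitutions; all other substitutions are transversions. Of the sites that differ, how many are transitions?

3

Mismatches occur at site 3 (U/A, transversion), site 4 (A/G, transition), site 6 (A/C, transversion), site 10 (G/C, transversion), site 11 (U/C, transition), site 14 (A/U, transversion), site 19 (A/U, transversion), site 23 (C/U, transition), site 25 (C/G, transversion), site 26 (A/U, transversion), site 29 (A/U, transversion).
Of the 11 differences, 3 transitions and 8 transversions, so the answer is 3.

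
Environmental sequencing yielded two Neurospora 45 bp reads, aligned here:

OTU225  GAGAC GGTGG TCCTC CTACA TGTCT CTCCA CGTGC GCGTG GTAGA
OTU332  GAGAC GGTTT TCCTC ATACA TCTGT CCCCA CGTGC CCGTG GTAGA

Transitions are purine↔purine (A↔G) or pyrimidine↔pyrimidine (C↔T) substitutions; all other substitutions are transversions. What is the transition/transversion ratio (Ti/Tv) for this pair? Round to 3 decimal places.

The sequences differ at positions 9 (G/T, transversion), 10 (G/T, transversion), 16 (C/A, transversion), 22 (G/C, transversion), 24 (C/G, transversion), 27 (T/C, transition), 36 (G/C, transversion).
Of the 7 differences, 1 transition and 6 transversions, so Ti/Tv = 1/6 = 0.167.

0.167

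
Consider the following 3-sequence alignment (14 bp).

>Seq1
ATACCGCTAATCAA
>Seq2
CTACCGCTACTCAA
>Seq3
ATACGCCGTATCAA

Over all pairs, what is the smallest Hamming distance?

Pairwise Hamming distances:
  Seq1 vs Seq2: 2
  Seq1 vs Seq3: 4
  Seq2 vs Seq3: 6
The smallest is 2, between Seq1 and Seq2.

2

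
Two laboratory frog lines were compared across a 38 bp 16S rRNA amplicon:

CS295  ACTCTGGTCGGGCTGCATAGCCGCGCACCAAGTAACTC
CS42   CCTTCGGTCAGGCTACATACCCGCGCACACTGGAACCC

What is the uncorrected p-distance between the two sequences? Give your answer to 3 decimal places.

0.289

Mismatches occur at site 1 (A↔C), site 4 (C↔T), site 5 (T↔C), site 10 (G↔A), site 15 (G↔A), site 20 (G↔C), site 29 (C↔A), site 30 (A↔C), site 31 (A↔T), site 33 (T↔G), site 37 (T↔C).
There are 11 differences over 38 sites, so p = 11/38 = 0.289.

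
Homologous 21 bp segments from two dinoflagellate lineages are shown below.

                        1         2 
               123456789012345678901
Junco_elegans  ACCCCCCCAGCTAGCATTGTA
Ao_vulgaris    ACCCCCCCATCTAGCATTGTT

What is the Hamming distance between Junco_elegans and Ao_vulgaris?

2

The sequences differ at positions 10 (G/T), 21 (A/T).
That gives 2 mismatches out of 21 aligned sites, so the Hamming distance is 2.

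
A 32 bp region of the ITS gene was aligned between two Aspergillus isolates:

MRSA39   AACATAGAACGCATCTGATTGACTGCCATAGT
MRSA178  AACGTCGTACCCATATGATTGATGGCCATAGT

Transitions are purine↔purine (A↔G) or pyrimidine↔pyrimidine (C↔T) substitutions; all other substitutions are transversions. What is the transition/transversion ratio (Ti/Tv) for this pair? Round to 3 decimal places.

The sequences differ at positions 4 (A/G, transition), 6 (A/C, transversion), 8 (A/T, transversion), 11 (G/C, transversion), 15 (C/A, transversion), 23 (C/T, transition), 24 (T/G, transversion).
Of the 7 differences, 2 transitions and 5 transversions, so Ti/Tv = 2/5 = 0.400.

0.400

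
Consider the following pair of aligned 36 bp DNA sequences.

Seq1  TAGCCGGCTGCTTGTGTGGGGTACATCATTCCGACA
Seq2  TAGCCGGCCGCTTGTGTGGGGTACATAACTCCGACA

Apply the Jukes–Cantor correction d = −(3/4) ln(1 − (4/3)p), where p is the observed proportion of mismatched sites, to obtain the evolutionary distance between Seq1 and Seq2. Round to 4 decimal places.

The sequences differ at positions 9 (T/C), 27 (C/A), 29 (T/C).
p = 3/36 = 0.083333.
d = −0.75 · ln(1 − (4/3)·0.083333) = −0.75 · ln(0.888889) = −0.75 · (-0.117783) = 0.0883.

0.0883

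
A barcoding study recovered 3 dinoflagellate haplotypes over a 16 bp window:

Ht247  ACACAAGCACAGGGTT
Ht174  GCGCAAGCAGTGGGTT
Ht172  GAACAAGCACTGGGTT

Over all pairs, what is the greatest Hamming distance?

4

Pairwise Hamming distances:
  Ht247 vs Ht174: 4
  Ht247 vs Ht172: 3
  Ht174 vs Ht172: 3
The largest is 4, between Ht247 and Ht174.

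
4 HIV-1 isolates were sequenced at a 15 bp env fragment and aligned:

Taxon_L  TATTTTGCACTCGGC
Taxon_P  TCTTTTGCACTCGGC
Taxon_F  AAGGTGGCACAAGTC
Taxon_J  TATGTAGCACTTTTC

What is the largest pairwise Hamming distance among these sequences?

8

Pairwise Hamming distances:
  Taxon_L vs Taxon_P: 1
  Taxon_L vs Taxon_F: 7
  Taxon_L vs Taxon_J: 5
  Taxon_P vs Taxon_F: 8
  Taxon_P vs Taxon_J: 6
  Taxon_F vs Taxon_J: 6
The largest is 8, between Taxon_P and Taxon_F.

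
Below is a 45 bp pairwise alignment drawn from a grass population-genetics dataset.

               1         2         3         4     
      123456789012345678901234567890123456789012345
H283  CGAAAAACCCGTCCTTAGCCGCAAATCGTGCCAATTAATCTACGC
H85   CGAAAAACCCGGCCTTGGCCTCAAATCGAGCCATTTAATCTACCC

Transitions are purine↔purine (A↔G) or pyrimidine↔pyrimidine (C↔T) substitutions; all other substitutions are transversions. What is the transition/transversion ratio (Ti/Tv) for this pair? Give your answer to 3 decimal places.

0.200

Differing sites — 12:T/G (Tv); 17:A/G (Ti); 21:G/T (Tv); 29:T/A (Tv); 34:A/T (Tv); 44:G/C (Tv).
Of the 6 differences, 1 transition and 5 transversions, so Ti/Tv = 1/5 = 0.200.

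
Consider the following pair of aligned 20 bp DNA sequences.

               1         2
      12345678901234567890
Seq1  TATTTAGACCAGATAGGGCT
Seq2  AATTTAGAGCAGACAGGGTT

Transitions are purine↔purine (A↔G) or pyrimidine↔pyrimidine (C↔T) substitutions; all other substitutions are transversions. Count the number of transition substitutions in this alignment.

The sequences differ at positions 1 (T/A, transversion), 9 (C/G, transversion), 14 (T/C, transition), 19 (C/T, transition).
Of the 4 differences, 2 transitions and 2 transversions, so the answer is 2.

2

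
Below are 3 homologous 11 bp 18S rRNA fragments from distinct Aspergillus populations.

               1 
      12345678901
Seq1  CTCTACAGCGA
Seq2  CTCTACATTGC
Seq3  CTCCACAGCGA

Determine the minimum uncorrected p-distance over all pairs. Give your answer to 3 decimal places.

0.091

Pairwise Hamming distances:
  Seq1 vs Seq2: 3
  Seq1 vs Seq3: 1
  Seq2 vs Seq3: 4
The smallest is 1 mismatch, between Seq1 and Seq3; p = 1/11 = 0.091.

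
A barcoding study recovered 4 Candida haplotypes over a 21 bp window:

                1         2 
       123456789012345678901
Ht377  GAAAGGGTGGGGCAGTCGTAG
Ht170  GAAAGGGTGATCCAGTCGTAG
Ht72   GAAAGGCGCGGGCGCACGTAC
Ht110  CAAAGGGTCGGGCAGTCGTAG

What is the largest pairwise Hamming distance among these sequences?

Pairwise Hamming distances:
  Ht377 vs Ht170: 3
  Ht377 vs Ht72: 7
  Ht377 vs Ht110: 2
  Ht170 vs Ht72: 10
  Ht170 vs Ht110: 5
  Ht72 vs Ht110: 7
The largest is 10, between Ht170 and Ht72.

10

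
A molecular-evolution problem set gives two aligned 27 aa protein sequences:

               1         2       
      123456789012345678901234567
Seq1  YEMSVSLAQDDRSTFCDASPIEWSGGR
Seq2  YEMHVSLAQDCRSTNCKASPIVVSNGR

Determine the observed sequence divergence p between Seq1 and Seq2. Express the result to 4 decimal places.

0.2593

Mismatches occur at site 4 (S/H), site 11 (D/C), site 15 (F/N), site 17 (D/K), site 22 (E/V), site 23 (W/V), site 25 (G/N).
There are 7 differences over 27 sites, so p = 7/27 = 0.2593.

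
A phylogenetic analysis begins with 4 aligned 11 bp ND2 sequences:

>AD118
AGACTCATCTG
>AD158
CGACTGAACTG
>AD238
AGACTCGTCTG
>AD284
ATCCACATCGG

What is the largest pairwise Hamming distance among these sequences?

7

Pairwise Hamming distances:
  AD118 vs AD158: 3
  AD118 vs AD238: 1
  AD118 vs AD284: 4
  AD158 vs AD238: 4
  AD158 vs AD284: 7
  AD238 vs AD284: 5
The largest is 7, between AD158 and AD284.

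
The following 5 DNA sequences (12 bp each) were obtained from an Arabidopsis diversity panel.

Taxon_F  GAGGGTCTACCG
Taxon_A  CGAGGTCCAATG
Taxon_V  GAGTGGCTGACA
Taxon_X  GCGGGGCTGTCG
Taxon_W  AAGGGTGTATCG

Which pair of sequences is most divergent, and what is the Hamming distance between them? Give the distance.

9

Pairwise Hamming distances:
  Taxon_F vs Taxon_A: 6
  Taxon_F vs Taxon_V: 5
  Taxon_F vs Taxon_X: 4
  Taxon_F vs Taxon_W: 3
  Taxon_A vs Taxon_V: 9
  Taxon_A vs Taxon_X: 8
  Taxon_A vs Taxon_W: 7
  Taxon_V vs Taxon_X: 4
  Taxon_V vs Taxon_W: 7
  Taxon_X vs Taxon_W: 5
The largest is 9, between Taxon_A and Taxon_V.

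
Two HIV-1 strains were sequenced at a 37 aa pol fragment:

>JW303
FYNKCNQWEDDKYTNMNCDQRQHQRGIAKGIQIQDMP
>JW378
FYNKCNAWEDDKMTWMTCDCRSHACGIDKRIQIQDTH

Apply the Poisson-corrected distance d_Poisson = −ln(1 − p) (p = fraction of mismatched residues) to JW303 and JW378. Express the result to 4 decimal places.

0.3920

Differing sites — 7:Q/A; 13:Y/M; 15:N/W; 17:N/T; 20:Q/C; 22:Q/S; 24:Q/A; 25:R/C; 28:A/D; 30:G/R; 36:M/T; 37:P/H.
p = 12/37 = 0.324324.
d = −ln(1 − 0.324324) = −ln(0.675676) = 0.3920.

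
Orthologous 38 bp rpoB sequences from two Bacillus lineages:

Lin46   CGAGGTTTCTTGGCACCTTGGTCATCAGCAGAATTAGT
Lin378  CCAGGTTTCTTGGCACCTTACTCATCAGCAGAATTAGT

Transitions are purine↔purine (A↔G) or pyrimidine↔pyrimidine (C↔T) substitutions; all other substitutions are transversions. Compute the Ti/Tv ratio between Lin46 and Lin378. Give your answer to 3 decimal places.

Differing sites — 2:G/C (Tv); 20:G/A (Ti); 21:G/C (Tv).
Of the 3 differences, 1 transition and 2 transversions, so Ti/Tv = 1/2 = 0.500.

0.500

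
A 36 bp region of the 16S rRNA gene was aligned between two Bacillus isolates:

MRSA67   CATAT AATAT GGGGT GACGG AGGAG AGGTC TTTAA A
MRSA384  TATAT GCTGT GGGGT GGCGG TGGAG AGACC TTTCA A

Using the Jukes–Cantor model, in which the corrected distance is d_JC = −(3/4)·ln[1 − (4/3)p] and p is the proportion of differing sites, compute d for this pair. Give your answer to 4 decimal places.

0.3041

Mismatches occur at site 1 (C→T), site 6 (A→G), site 7 (A→C), site 9 (A→G), site 17 (A→G), site 21 (A→T), site 28 (G→A), site 29 (T→C), site 34 (A→C).
p = 9/36 = 0.250000.
d = −0.75 · ln(1 − (4/3)·0.250000) = −0.75 · ln(0.666667) = −0.75 · (-0.405465) = 0.3041.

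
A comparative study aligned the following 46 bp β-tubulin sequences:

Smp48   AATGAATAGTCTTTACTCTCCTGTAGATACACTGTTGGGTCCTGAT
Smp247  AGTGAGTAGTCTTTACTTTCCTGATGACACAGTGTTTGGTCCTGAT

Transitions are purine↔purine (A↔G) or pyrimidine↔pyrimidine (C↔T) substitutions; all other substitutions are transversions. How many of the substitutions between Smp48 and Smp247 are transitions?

4

Differing sites — 2:A/G (Ti); 6:A/G (Ti); 18:C/T (Ti); 24:T/A (Tv); 25:A/T (Tv); 28:T/C (Ti); 32:C/G (Tv); 37:G/T (Tv).
Of the 8 differences, 4 transitions and 4 transversions, so the answer is 4.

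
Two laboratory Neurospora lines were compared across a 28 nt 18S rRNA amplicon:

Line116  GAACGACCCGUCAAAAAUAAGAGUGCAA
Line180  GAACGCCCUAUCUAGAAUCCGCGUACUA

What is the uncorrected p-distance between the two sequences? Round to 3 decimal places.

Mismatches occur at site 6 (A↔C), site 9 (C↔U), site 10 (G↔A), site 13 (A↔U), site 15 (A↔G), site 19 (A↔C), site 20 (A↔C), site 22 (A↔C), site 25 (G↔A), site 27 (A↔U).
There are 10 differences over 28 sites, so p = 10/28 = 0.357.

0.357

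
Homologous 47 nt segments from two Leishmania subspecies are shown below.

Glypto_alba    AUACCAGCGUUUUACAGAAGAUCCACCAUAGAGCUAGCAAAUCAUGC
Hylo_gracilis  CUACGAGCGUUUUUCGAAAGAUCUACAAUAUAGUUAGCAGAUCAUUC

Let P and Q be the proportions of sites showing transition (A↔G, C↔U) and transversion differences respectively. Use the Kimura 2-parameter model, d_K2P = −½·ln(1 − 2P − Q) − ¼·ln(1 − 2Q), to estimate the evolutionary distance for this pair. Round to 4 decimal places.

0.2818

Mismatches occur at site 1 (A→C, transversion), site 5 (C→G, transversion), site 14 (A→U, transversion), site 16 (A→G, transition), site 17 (G→A, transition), site 24 (C→U, transition), site 27 (C→A, transversion), site 31 (G→U, transversion), site 34 (C→U, transition), site 40 (A→G, transition), site 46 (G→U, transversion).
Of the 11 differences, 5 transitions and 6 transversions over 47 sites: P = 5/47 = 0.106383, Q = 6/47 = 0.127660.
d = −0.5·ln(0.659574) − 0.25·ln(0.744680) = −0.5·(-0.416161) − 0.25·(-0.294801) = 0.2818.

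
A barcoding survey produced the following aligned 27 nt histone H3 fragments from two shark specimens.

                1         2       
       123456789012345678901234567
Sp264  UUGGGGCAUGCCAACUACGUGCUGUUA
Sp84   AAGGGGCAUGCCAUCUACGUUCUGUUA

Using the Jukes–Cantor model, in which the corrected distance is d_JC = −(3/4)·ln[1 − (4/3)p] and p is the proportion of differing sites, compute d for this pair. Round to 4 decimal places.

Mismatches occur at site 1 (U→A), site 2 (U→A), site 14 (A→U), site 21 (G→U).
p = 4/27 = 0.148148.
d = −0.75 · ln(1 − (4/3)·0.148148) = −0.75 · ln(0.802469) = −0.75 · (-0.220062) = 0.1650.

0.1650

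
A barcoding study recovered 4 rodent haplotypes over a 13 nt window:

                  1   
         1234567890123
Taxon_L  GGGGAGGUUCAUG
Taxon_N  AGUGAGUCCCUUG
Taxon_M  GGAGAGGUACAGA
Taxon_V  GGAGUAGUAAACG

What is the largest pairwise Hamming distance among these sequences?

10

Pairwise Hamming distances:
  Taxon_L vs Taxon_N: 6
  Taxon_L vs Taxon_M: 4
  Taxon_L vs Taxon_V: 6
  Taxon_N vs Taxon_M: 8
  Taxon_N vs Taxon_V: 10
  Taxon_M vs Taxon_V: 5
The largest is 10, between Taxon_N and Taxon_V.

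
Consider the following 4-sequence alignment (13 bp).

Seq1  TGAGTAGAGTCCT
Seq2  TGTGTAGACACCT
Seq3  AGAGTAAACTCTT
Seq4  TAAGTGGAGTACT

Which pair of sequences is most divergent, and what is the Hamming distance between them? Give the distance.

7

Pairwise Hamming distances:
  Seq1 vs Seq2: 3
  Seq1 vs Seq3: 4
  Seq1 vs Seq4: 3
  Seq2 vs Seq3: 5
  Seq2 vs Seq4: 6
  Seq3 vs Seq4: 7
The largest is 7, between Seq3 and Seq4.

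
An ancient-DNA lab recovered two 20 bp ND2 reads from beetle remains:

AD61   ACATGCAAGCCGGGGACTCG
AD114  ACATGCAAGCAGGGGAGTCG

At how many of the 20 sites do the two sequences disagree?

2

Differing sites — 11:C/A; 17:C/G.
That gives 2 mismatches out of 20 aligned sites, so the Hamming distance is 2.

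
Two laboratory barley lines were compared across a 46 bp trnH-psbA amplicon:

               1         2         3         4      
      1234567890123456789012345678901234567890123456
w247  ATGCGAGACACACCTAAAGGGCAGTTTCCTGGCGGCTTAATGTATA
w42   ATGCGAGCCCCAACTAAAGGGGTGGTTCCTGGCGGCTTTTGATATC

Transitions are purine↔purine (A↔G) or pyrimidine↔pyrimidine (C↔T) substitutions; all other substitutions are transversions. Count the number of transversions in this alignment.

Differing sites — 8:A/C (Tv); 10:A/C (Tv); 13:C/A (Tv); 22:C/G (Tv); 23:A/T (Tv); 25:T/G (Tv); 39:A/T (Tv); 40:A/T (Tv); 41:T/G (Tv); 42:G/A (Ti); 46:A/C (Tv).
Of the 11 differences, 1 transition and 10 transversions, so the answer is 10.

10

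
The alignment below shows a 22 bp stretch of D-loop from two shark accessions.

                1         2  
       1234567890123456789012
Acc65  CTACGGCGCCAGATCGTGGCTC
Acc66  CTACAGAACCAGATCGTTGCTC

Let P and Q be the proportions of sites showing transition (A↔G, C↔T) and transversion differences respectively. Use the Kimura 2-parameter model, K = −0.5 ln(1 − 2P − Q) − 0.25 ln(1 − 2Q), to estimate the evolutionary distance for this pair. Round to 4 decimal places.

0.2094

Mismatches occur at site 5 (G/A, transition), site 7 (C/A, transversion), site 8 (G/A, transition), site 18 (G/T, transversion).
Of the 4 differences, 2 transitions and 2 transversions over 22 sites: P = 2/22 = 0.090909, Q = 2/22 = 0.090909.
d = −0.5·ln(0.727273) − 0.25·ln(0.818182) = −0.5·(-0.318453) − 0.25·(-0.200670) = 0.2094.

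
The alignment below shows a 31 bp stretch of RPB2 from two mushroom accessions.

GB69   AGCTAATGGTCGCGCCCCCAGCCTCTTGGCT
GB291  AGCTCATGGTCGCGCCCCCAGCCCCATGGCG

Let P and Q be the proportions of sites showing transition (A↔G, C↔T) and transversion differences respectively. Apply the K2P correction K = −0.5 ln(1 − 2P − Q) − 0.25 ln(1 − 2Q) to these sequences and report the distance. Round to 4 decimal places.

Differing sites — 5:A/C (Tv); 24:T/C (Ti); 26:T/A (Tv); 31:T/G (Tv).
Of the 4 differences, 1 transition and 3 transversions over 31 sites: P = 1/31 = 0.032258, Q = 3/31 = 0.096774.
d = −0.5·ln(0.838710) − 0.25·ln(0.806452) = −0.5·(-0.175890) − 0.25·(-0.215111) = 0.1417.

0.1417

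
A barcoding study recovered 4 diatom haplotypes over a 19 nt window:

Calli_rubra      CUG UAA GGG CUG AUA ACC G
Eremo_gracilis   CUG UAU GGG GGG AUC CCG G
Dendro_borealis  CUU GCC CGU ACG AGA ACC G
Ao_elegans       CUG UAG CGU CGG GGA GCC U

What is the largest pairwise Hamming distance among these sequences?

Pairwise Hamming distances:
  Calli_rubra vs Eremo_gracilis: 6
  Calli_rubra vs Dendro_borealis: 9
  Calli_rubra vs Ao_elegans: 8
  Eremo_gracilis vs Dendro_borealis: 12
  Eremo_gracilis vs Ao_elegans: 10
  Dendro_borealis vs Ao_elegans: 9
The largest is 12, between Eremo_gracilis and Dendro_borealis.

12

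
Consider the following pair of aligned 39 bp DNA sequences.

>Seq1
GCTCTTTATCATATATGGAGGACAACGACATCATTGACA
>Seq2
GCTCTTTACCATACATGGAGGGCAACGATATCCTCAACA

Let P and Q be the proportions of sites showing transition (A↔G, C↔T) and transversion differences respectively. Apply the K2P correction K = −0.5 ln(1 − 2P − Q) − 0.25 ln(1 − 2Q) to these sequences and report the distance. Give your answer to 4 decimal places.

0.2159

Differing sites — 9:T/C (Ti); 14:T/C (Ti); 22:A/G (Ti); 29:C/T (Ti); 33:A/C (Tv); 35:T/C (Ti); 36:G/A (Ti).
Of the 7 differences, 6 transitions and 1 transversion over 39 sites: P = 6/39 = 0.153846, Q = 1/39 = 0.025641.
d = −0.5·ln(0.666667) − 0.25·ln(0.948718) = −0.5·(-0.405465) − 0.25·(-0.052644) = 0.2159.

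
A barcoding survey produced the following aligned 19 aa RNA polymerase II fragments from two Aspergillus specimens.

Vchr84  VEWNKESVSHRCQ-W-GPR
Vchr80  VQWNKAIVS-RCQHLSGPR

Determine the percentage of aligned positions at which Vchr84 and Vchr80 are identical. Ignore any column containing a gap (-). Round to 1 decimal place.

Excluding the 3 gap columns leaves 16 comparable sites.
The sequences differ at positions 2 (E/Q), 6 (E/A), 7 (S/I), 15 (W/L).
12 of the 16 comparable sites match, so the percent identity is 12/16 × 100 = 75.0%.

75.0%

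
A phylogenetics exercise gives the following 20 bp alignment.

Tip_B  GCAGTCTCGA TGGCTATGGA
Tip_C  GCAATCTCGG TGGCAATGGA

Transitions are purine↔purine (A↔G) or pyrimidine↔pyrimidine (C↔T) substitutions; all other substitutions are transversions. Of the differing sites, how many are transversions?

1

Mismatches occur at site 4 (G↔A, transition), site 10 (A↔G, transition), site 15 (T↔A, transversion).
Of the 3 differences, 2 transitions and 1 transversion, so the answer is 1.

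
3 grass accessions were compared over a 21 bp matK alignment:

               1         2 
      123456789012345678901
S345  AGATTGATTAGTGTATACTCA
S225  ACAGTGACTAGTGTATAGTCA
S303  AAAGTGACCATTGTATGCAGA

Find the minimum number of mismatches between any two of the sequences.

Pairwise Hamming distances:
  S345 vs S225: 4
  S345 vs S303: 8
  S225 vs S303: 7
The smallest is 4, between S345 and S225.

4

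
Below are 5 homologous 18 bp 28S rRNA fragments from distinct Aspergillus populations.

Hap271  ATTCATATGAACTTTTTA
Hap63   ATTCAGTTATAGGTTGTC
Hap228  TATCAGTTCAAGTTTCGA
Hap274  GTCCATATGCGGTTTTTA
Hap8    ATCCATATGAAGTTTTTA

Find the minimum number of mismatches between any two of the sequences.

Pairwise Hamming distances:
  Hap271 vs Hap63: 8
  Hap271 vs Hap228: 8
  Hap271 vs Hap274: 5
  Hap271 vs Hap8: 2
  Hap63 vs Hap228: 8
  Hap63 vs Hap274: 10
  Hap63 vs Hap8: 8
  Hap228 vs Hap274: 10
  Hap228 vs Hap8: 8
  Hap274 vs Hap8: 3
The smallest is 2, between Hap271 and Hap8.

2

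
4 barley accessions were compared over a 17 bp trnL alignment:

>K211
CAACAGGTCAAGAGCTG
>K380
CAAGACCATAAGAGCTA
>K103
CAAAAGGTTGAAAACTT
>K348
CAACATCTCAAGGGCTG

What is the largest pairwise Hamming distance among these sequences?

Pairwise Hamming distances:
  K211 vs K380: 6
  K211 vs K103: 6
  K211 vs K348: 3
  K380 vs K103: 8
  K380 vs K348: 6
  K103 vs K348: 9
The largest is 9, between K103 and K348.

9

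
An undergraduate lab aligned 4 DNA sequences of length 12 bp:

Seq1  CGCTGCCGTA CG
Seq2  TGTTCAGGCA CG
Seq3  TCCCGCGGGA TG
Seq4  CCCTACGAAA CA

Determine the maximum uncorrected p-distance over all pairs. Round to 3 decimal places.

Pairwise Hamming distances:
  Seq1 vs Seq2: 6
  Seq1 vs Seq3: 6
  Seq1 vs Seq4: 6
  Seq2 vs Seq3: 7
  Seq2 vs Seq4: 8
  Seq3 vs Seq4: 7
The largest is 8 mismatches, between Seq2 and Seq4; p = 8/12 = 0.667.

0.667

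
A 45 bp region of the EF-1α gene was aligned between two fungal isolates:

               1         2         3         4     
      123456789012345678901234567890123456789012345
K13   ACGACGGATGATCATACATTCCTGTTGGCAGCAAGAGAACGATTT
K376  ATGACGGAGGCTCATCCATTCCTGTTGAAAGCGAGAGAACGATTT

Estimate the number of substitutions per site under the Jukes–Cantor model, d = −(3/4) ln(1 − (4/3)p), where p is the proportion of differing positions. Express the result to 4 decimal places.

0.1743

Differing sites — 2:C/T; 9:T/G; 11:A/C; 16:A/C; 28:G/A; 29:C/A; 33:A/G.
p = 7/45 = 0.155556.
d = −0.75 · ln(1 − (4/3)·0.155556) = −0.75 · ln(0.792592) = −0.75 · (-0.232447) = 0.1743.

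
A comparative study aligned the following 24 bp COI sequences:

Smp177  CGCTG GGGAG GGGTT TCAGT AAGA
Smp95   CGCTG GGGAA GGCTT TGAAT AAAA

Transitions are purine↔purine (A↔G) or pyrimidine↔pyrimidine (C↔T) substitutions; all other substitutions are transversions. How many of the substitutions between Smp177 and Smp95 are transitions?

Mismatches occur at site 10 (G/A, transition), site 13 (G/C, transversion), site 17 (C/G, transversion), site 19 (G/A, transition), site 23 (G/A, transition).
Of the 5 differences, 3 transitions and 2 transversions, so the answer is 3.

3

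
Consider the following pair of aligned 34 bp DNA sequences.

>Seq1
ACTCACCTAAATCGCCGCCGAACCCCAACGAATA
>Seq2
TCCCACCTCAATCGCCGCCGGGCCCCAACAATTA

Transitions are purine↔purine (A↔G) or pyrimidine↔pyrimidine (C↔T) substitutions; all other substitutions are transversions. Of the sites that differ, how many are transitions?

Mismatches occur at site 1 (A→T, transversion), site 3 (T→C, transition), site 9 (A→C, transversion), site 21 (A→G, transition), site 22 (A→G, transition), site 30 (G→A, transition), site 32 (A→T, transversion).
Of the 7 differences, 4 transitions and 3 transversions, so the answer is 4.

4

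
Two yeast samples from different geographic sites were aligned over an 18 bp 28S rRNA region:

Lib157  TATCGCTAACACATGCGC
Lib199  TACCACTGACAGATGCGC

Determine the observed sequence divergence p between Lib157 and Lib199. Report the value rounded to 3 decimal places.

0.222

Differing sites — 3:T/C; 5:G/A; 8:A/G; 12:C/G.
There are 4 differences over 18 sites, so p = 4/18 = 0.222.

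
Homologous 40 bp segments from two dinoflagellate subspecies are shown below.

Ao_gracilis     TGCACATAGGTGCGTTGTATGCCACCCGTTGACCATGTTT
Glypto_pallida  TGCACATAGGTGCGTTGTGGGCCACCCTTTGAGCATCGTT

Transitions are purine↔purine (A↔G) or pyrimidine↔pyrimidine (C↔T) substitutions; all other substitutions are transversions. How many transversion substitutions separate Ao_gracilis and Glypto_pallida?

5

The sequences differ at positions 19 (A/G, transition), 20 (T/G, transversion), 28 (G/T, transversion), 33 (C/G, transversion), 37 (G/C, transversion), 38 (T/G, transversion).
Of the 6 differences, 1 transition and 5 transversions, so the answer is 5.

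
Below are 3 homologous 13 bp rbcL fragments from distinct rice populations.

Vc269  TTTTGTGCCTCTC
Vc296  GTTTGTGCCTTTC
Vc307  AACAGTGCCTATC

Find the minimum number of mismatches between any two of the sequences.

Pairwise Hamming distances:
  Vc269 vs Vc296: 2
  Vc269 vs Vc307: 5
  Vc296 vs Vc307: 5
The smallest is 2, between Vc269 and Vc296.

2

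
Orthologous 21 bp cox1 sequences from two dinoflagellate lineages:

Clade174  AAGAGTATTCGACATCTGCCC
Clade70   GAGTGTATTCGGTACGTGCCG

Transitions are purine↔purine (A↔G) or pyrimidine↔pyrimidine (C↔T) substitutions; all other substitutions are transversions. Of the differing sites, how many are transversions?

3

Differing sites — 1:A/G (Ti); 4:A/T (Tv); 12:A/G (Ti); 13:C/T (Ti); 15:T/C (Ti); 16:C/G (Tv); 21:C/G (Tv).
Of the 7 differences, 4 transitions and 3 transversions, so the answer is 3.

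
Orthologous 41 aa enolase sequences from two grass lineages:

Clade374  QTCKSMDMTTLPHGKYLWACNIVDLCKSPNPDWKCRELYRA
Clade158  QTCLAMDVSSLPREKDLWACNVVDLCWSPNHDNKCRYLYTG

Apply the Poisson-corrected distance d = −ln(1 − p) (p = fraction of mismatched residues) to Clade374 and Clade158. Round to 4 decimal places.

The sequences differ at positions 4 (K/L), 5 (S/A), 8 (M/V), 9 (T/S), 10 (T/S), 13 (H/R), 14 (G/E), 16 (Y/D), 22 (I/V), 27 (K/W), 31 (P/H), 33 (W/N), 37 (E/Y), 40 (R/T), 41 (A/G).
p = 15/41 = 0.365854.
d = −ln(1 − 0.365854) = −ln(0.634146) = 0.4555.

0.4555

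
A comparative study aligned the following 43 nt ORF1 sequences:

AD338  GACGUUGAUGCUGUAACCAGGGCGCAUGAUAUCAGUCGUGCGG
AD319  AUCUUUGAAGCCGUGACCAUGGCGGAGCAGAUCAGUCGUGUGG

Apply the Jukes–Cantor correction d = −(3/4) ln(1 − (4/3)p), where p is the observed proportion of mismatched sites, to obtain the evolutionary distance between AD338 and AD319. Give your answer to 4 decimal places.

Mismatches occur at site 1 (G/A), site 2 (A/U), site 4 (G/U), site 9 (U/A), site 12 (U/C), site 15 (A/G), site 20 (G/U), site 25 (C/G), site 27 (U/G), site 28 (G/C), site 30 (U/G), site 41 (C/U).
p = 12/43 = 0.279070.
d = −0.75 · ln(1 − (4/3)·0.279070) = −0.75 · ln(0.627907) = −0.75 · (-0.465363) = 0.3490.

0.3490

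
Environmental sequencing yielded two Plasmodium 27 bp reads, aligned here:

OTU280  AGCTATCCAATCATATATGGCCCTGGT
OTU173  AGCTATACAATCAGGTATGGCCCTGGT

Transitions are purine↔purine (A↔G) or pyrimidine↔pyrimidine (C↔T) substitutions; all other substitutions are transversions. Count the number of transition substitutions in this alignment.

1

Mismatches occur at site 7 (C↔A, transversion), site 14 (T↔G, transversion), site 15 (A↔G, transition).
Of the 3 differences, 1 transition and 2 transversions, so the answer is 1.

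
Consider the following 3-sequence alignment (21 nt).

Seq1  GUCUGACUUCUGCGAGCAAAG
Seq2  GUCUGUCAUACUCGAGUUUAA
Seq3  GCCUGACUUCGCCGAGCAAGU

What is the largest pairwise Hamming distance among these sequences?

Pairwise Hamming distances:
  Seq1 vs Seq2: 9
  Seq1 vs Seq3: 5
  Seq2 vs Seq3: 11
The largest is 11, between Seq2 and Seq3.

11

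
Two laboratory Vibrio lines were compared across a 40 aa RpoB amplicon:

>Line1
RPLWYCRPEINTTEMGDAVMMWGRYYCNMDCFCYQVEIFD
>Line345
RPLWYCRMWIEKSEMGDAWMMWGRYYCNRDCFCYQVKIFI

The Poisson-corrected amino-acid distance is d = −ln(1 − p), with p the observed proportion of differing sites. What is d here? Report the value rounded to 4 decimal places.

0.2549

Differing sites — 8:P/M; 9:E/W; 11:N/E; 12:T/K; 13:T/S; 19:V/W; 29:M/R; 37:E/K; 40:D/I.
p = 9/40 = 0.225000.
d = −ln(1 − 0.225000) = −ln(0.775000) = 0.2549.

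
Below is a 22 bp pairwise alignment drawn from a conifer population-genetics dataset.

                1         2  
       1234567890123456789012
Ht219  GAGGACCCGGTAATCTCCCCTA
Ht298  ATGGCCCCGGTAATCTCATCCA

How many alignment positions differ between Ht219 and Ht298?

Differing sites — 1:G/A; 2:A/T; 5:A/C; 18:C/A; 19:C/T; 21:T/C.
That gives 6 mismatches out of 22 aligned sites, so the Hamming distance is 6.

6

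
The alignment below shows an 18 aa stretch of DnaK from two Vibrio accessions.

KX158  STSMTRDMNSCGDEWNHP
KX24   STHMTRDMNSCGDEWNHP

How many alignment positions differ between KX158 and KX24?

The sequences differ at position 3 (S/H).
That gives 1 mismatch out of 18 aligned sites, so the Hamming distance is 1.

1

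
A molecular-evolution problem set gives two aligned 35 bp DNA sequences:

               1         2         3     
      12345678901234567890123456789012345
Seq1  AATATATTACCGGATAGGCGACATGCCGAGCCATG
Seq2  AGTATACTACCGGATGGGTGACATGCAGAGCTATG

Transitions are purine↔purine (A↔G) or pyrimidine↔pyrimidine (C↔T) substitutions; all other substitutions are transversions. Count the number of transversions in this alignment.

Differing sites — 2:A/G (Ti); 7:T/C (Ti); 16:A/G (Ti); 19:C/T (Ti); 27:C/A (Tv); 32:C/T (Ti).
Of the 6 differences, 5 transitions and 1 transversion, so the answer is 1.

1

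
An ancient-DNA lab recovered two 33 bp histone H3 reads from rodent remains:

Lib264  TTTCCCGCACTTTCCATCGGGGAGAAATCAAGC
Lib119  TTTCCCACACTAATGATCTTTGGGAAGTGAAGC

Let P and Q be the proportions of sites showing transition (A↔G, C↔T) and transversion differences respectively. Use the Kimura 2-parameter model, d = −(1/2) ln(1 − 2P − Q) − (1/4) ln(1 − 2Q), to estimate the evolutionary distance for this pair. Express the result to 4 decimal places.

0.4411

Mismatches occur at site 7 (G→A, transition), site 12 (T→A, transversion), site 13 (T→A, transversion), site 14 (C→T, transition), site 15 (C→G, transversion), site 19 (G→T, transversion), site 20 (G→T, transversion), site 21 (G→T, transversion), site 23 (A→G, transition), site 27 (A→G, transition), site 29 (C→G, transversion).
Of the 11 differences, 4 transitions and 7 transversions over 33 sites: P = 4/33 = 0.121212, Q = 7/33 = 0.212121.
d = −0.5·ln(0.545455) − 0.25·ln(0.575758) = −0.5·(-0.606135) − 0.25·(-0.552068) = 0.4411.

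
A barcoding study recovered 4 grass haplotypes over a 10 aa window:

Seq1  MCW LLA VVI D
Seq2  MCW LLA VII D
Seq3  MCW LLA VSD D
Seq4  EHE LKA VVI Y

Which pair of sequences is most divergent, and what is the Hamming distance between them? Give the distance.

7

Pairwise Hamming distances:
  Seq1 vs Seq2: 1
  Seq1 vs Seq3: 2
  Seq1 vs Seq4: 5
  Seq2 vs Seq3: 2
  Seq2 vs Seq4: 6
  Seq3 vs Seq4: 7
The largest is 7, between Seq3 and Seq4.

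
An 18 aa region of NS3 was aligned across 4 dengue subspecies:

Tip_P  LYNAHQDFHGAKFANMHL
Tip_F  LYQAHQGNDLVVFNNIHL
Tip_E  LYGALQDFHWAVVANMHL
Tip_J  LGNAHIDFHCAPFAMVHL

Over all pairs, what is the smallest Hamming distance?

5

Pairwise Hamming distances:
  Tip_P vs Tip_F: 9
  Tip_P vs Tip_E: 5
  Tip_P vs Tip_J: 6
  Tip_F vs Tip_E: 10
  Tip_F vs Tip_J: 12
  Tip_E vs Tip_J: 9
The smallest is 5, between Tip_P and Tip_E.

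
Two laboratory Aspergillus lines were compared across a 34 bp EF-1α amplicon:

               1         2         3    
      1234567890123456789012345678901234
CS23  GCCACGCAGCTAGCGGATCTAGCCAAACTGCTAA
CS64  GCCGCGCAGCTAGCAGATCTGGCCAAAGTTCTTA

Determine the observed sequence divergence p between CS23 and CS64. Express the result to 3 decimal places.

Differing sites — 4:A/G; 15:G/A; 21:A/G; 28:C/G; 30:G/T; 33:A/T.
There are 6 differences over 34 sites, so p = 6/34 = 0.176.

0.176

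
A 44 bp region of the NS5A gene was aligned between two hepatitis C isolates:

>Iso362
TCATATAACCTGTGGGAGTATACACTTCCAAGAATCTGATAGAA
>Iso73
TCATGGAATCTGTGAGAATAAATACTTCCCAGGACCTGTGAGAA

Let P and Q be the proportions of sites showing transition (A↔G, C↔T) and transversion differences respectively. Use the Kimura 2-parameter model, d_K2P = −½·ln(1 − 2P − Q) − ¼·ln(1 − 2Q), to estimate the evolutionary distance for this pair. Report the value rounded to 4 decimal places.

0.3471

Mismatches occur at site 5 (A→G, transition), site 6 (T→G, transversion), site 9 (C→T, transition), site 15 (G→A, transition), site 18 (G→A, transition), site 21 (T→A, transversion), site 23 (C→T, transition), site 30 (A→C, transversion), site 33 (A→G, transition), site 35 (T→C, transition), site 39 (A→T, transversion), site 40 (T→G, transversion).
Of the 12 differences, 7 transitions and 5 transversions over 44 sites: P = 7/44 = 0.159091, Q = 5/44 = 0.113636.
d = −0.5·ln(0.568182) − 0.25·ln(0.772728) = −0.5·(-0.565313) − 0.25·(-0.257828) = 0.3471.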